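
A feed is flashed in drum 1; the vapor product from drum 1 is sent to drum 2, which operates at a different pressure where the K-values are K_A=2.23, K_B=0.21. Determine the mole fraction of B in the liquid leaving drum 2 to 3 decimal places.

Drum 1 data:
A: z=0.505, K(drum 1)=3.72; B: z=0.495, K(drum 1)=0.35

x_B (drum 2) = 0.609

Drum 1:
Let ψ₁ = V/F and solve Σ zᵢ(Kᵢ−1)/(1+ψ₁(Kᵢ−1)) = 0.
Feasibility: ΣzᵢKᵢ = 2.052, Σzᵢ/Kᵢ = 1.550 — both > 1, two phases present.
Binary case is linear: z₁(K₁−1)(1+ψ₁(K₂−1)) + z₂(K₂−1)(1+ψ₁(K₁−1)) = 0
⇒ ψ₁ = [z₁(K₁−1)+z₂(K₂−1)] / [−(K₁−1)(K₂−1)] = 1.0519/1.7680 = 0.595
Drum-1 compositions:
  A: x = 0.193, y = 0.718
  B: x = 0.807, y = 0.282
Drum-2 feed = drum-1 vapor: z₂ = (0.7175, 0.2825).
Drum 2:
Binary case is linear: z₁(K₁−1)(1+ψ₂(K₂−1)) + z₂(K₂−1)(1+ψ₂(K₁−1)) = 0
⇒ ψ₂ = [z₁(K₁−1)+z₂(K₂−1)] / [−(K₁−1)(K₂−1)] = 0.6594/0.9717 = 0.679
  A: x = 0.391, y = 0.872
  B: x = 0.609, y = 0.128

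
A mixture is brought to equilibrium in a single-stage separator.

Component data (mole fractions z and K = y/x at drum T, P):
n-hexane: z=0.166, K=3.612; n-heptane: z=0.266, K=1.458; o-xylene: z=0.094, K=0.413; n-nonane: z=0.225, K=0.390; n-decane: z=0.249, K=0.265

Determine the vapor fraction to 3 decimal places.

ψ = 0.159

Iterate (Newton) starting at ψ = 0.5:
  ψ = 0.500: g = -0.2778, g' = -0.824 → ψ = 0.163
  ψ = 0.163: g = -0.0039, g' = -0.922 → ψ = 0.159
Converged at ψ = 0.159.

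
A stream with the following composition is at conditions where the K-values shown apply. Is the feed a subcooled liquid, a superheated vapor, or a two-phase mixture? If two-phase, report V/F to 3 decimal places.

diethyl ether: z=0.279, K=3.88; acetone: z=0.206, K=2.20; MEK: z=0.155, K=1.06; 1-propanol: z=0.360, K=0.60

ΣzᵢKᵢ = 1.916; Σzᵢ/Kᵢ = 0.912.
Since Σzᵢ/Kᵢ < 1 the mixture is above its dew point — single vapor phase.

superheated vapor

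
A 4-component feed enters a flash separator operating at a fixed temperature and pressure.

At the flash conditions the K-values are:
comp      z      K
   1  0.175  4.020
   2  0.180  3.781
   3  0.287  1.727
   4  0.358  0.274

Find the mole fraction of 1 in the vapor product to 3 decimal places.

Material balance + equilibrium reduce to Σ zᵢ(Kᵢ−1)/(1+ψ(Kᵢ−1)) = 0.
g(0) = ΣzᵢKᵢ − 1 = 0.978 and g(1) = 1 − Σzᵢ/Kᵢ = -0.564, so a root lies in (0, 1).
Newton iteration, ψ⁰ = 0.31:
  ψ = 0.310: g = 0.3767, g' = -1.242 → ψ = 0.613
  ψ = 0.613: g = 0.0463, g' = -1.072 → ψ = 0.656
Converged at ψ = 0.656.
Compositions from xᵢ = zᵢ/(1+ψ(Kᵢ−1)), yᵢ = Kᵢxᵢ:
  1: x = 0.059, y = 0.236
  2: x = 0.064, y = 0.241
  3: x = 0.194, y = 0.336
  4: x = 0.683, y = 0.187

y_1 = 0.236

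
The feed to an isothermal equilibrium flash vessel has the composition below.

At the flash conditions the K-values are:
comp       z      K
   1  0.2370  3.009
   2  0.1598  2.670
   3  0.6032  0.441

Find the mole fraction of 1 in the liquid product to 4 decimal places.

x_1 = 0.1334

Let ψ = V/F and solve Σ zᵢ(Kᵢ−1)/(1+ψ(Kᵢ−1)) = 0.
g(0) = ΣzᵢKᵢ − 1 = 0.4058 and g(1) = 1 − Σzᵢ/Kᵢ = -0.5064, so a root lies in (0, 1).
Newton–Raphson from ψ = 0.46:
  ψ = 0.4600: g = -0.05553, g' = -0.7425 → ψ = 0.3852
  ψ = 0.3852: g = 0.00109, g' = -0.7752 → ψ = 0.3866
Converged at ψ = 0.3866.
Compositions from xᵢ = zᵢ/(1+ψ(Kᵢ−1)), yᵢ = Kᵢxᵢ:
  1: x = 0.1334, y = 0.4014
  2: x = 0.0971, y = 0.2593
  3: x = 0.7695, y = 0.3394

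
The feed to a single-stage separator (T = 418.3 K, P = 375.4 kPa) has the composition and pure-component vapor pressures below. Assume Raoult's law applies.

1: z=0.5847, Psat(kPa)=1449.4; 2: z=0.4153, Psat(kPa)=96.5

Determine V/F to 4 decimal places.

Raoult's law: Kᵢ = Pᵢˢᵃᵗ/P = Pᵢˢᵃᵗ/375.4.
  K_1 = 1449.4/375.4 = 3.860948, K_2 = 96.5/375.4 = 0.257059
Rachford–Rice: g(V/F) = Σ zᵢ(Kᵢ−1)/(1+V/F(Kᵢ−1)) = 0.
g(0) = ΣzᵢKᵢ − 1 = 1.3643 and g(1) = 1 − Σzᵢ/Kᵢ = -0.7670, so a root lies in (0, 1).
Binary case is linear: z₁(K₁−1)(1+V/F(K₂−1)) + z₂(K₂−1)(1+V/F(K₁−1)) = 0
⇒ V/F = [z₁(K₁−1)+z₂(K₂−1)] / [−(K₁−1)(K₂−1)] = 1.36425/2.12552 = 0.6418

V/F = 0.6418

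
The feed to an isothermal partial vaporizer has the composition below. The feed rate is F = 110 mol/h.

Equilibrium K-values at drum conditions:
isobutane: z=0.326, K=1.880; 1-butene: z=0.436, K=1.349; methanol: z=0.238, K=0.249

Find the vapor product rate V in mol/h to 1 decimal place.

V = 63.8 mol/h

Material balance + equilibrium reduce to Σ zᵢ(Kᵢ−1)/(1+β(Kᵢ−1)) = 0.
Feasibility: ΣzᵢKᵢ = 1.260, Σzᵢ/Kᵢ = 1.452 — both > 1, two phases present.
Newton–Raphson from β = 0.34:
  β = 0.340: g = 0.1168, g' = -0.434 → β = 0.609
  β = 0.609: g = -0.0172, g' = -0.599 → β = 0.580
Converged at β = 0.580.
Then V = β·F = 0.5797·110 = 63.8 mol/h and L = F − V = 46.2 mol/h.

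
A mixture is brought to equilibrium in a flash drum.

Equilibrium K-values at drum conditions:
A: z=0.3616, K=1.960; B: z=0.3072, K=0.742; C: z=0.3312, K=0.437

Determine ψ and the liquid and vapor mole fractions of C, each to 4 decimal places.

Material balance + equilibrium reduce to Σ zᵢ(Kᵢ−1)/(1+ψ(Kᵢ−1)) = 0.
Feasibility: ΣzᵢKᵢ = 1.0814, Σzᵢ/Kᵢ = 1.3564 — both > 1, two phases present.
Iterate (Newton) starting at ψ = 0.5:
  ψ = 0.5000: g = -0.11597, g' = -0.3824 → ψ = 0.1968
  ψ = 0.1968: g = -0.00122, g' = -0.3912 → ψ = 0.1937
Converged at ψ = 0.1937.
Compositions from xᵢ = zᵢ/(1+ψ(Kᵢ−1)), yᵢ = Kᵢxᵢ:
  A: x = 0.3049, y = 0.5976
  B: x = 0.3234, y = 0.2399
  C: x = 0.3717, y = 0.1624

ψ = 0.1937, x_C = 0.3717, y_C = 0.1624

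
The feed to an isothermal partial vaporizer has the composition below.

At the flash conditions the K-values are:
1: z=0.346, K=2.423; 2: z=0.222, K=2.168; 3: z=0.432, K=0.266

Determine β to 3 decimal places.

β = 0.446

Material balance + equilibrium reduce to Σ zᵢ(Kᵢ−1)/(1+β(Kᵢ−1)) = 0.
g(0) = ΣzᵢKᵢ − 1 = 0.435 and g(1) = 1 − Σzᵢ/Kᵢ = -0.869, so a root lies in (0, 1).
Newton–Raphson from β = 0.5:
  β = 0.500: g = -0.0496, g' = -0.941 → β = 0.447
  β = 0.447: g = -0.0009, g' = -0.908 → β = 0.446
Converged at β = 0.446.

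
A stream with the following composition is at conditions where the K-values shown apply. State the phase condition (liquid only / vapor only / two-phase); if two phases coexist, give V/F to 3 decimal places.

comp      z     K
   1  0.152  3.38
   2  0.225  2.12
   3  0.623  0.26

two-phase, V/F = 0.118

ΣzᵢKᵢ = 1.153; Σzᵢ/Kᵢ = 2.547.
Both exceed 1, so a two-phase solution exists.
Iterate (Newton) starting at ψ = 0.44:
  ψ = 0.440: g = -0.3381, g' = -1.082 → ψ = 0.128
  ψ = 0.128: g = -0.0111, g' = -1.139 → ψ = 0.118
Converged at ψ = 0.118.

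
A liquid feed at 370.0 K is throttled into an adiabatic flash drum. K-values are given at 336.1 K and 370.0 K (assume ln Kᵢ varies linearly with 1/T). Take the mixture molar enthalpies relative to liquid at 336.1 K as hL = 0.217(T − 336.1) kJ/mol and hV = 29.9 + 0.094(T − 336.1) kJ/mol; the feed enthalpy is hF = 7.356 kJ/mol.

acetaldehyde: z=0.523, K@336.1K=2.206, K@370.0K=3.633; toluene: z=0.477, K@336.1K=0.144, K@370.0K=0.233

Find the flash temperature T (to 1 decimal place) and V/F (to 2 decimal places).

Adiabatic flash: solve Rachford–Rice at each trial T, then check hF = ψ·hV(T) + (1−ψ)·hL(T).
  T = 336.1 K: K = (2.206, 0.144), RR gives ψ = 0.215, H_out = 6.442 kJ/mol
  T = 370.0 K: K = (3.633, 0.233), RR gives ψ = 0.501, H_out = 20.240 kJ/mol
  T = 353.1 K: K = (2.867, 0.185), RR gives ψ = 0.387, H_out = 14.440 kJ/mol
  T = 344.6 K: K = (2.523, 0.164), RR gives ψ = 0.312, H_out = 10.857 kJ/mol
  T = 340.4 K: K = (2.363, 0.154), RR gives ψ = 0.268, H_out = 8.810 kJ/mol
  T = 338.2 K: K = (2.282, 0.149), RR gives ψ = 0.242, H_out = 7.638 kJ/mol
Linear interpolation between T = 336.1 (H_out = 6.442) and T = 338.2 (H_out = 7.638) on hF = 7.356 gives T ≈ 337.7 K, at which ψ = 0.24.

T = 337.7 K, V/F = 0.24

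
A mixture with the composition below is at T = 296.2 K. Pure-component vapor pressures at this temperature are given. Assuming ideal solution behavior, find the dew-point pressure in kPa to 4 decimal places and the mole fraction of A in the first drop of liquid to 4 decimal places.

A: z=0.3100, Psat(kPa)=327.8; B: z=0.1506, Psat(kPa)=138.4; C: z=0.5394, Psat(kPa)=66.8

Pdew = 98.9247 kPa, x_A = 0.0936

At the dew point ψ → 1, so Σzᵢ/Kᵢ = 1 with Kᵢ = Pᵢˢᵃᵗ/P ⇒ 1/P = Σzᵢ/Pᵢˢᵃᵗ.
1/P = 0.3100/327.8 + 0.1506/138.4 + 0.5394/66.8 = 0.0101087 ⇒ P = 98.9247 kPa
xᵢ = zᵢP/Pᵢˢᵃᵗ ⇒ x_A = 0.3100·98.9247/327.8 = 0.0936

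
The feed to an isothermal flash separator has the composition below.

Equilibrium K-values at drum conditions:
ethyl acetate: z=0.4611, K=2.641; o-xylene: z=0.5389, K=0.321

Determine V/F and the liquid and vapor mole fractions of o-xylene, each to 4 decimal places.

V/F = 0.3507, x_o-xylene = 0.7073, y_o-xylene = 0.2271

Material balance + equilibrium reduce to Σ zᵢ(Kᵢ−1)/(1+V/F(Kᵢ−1)) = 0.
g(0) = ΣzᵢKᵢ − 1 = 0.3908 and g(1) = 1 − Σzᵢ/Kᵢ = -0.8534, so a root lies in (0, 1).
Iterate (Newton) starting at V/F = 0.4:
  V/F = 0.4000: g = -0.04554, g' = -0.9208 → V/F = 0.3505
  V/F = 0.3505: g = 0.00013, g' = -0.9283 → V/F = 0.3507
Converged at V/F = 0.3507.
Compositions from xᵢ = zᵢ/(1+V/F(Kᵢ−1)), yᵢ = Kᵢxᵢ:
  ethyl acetate: x = 0.2927, y = 0.7729
  o-xylene: x = 0.7073, y = 0.2271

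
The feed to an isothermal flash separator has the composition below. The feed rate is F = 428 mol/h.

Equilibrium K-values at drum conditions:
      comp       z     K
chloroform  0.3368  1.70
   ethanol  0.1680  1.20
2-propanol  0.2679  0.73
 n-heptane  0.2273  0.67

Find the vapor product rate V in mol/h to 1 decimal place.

V = 302.4 mol/h

Material balance + equilibrium reduce to Σ zᵢ(Kᵢ−1)/(1+β(Kᵢ−1)) = 0.
g(0) = ΣzᵢKᵢ − 1 = 0.1220 and g(1) = 1 − Σzᵢ/Kᵢ = -0.0444, so a root lies in (0, 1).
Newton–Raphson from β = 0.49:
  β = 0.4900: g = 0.03331, g' = -0.1582 → β = 0.7005
  β = 0.7005: g = 0.00090, g' = -0.1510 → β = 0.7064
Converged at β = 0.7064.
Then V = β·F = 0.7064·428 = 302.4 mol/h and L = F − V = 125.6 mol/h.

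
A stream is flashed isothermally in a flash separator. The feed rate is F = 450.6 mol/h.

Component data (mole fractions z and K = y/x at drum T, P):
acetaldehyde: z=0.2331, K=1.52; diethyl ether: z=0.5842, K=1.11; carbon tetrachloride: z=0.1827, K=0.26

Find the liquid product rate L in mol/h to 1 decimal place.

L = 329.5 mol/h

Newton iteration, ψ⁰ = 0.5:
  ψ = 0.5000: g = -0.05749, g' = -0.2981 → ψ = 0.3072
  ψ = 0.3072: g = -0.00829, g' = -0.2210 → ψ = 0.2697
  ψ = 0.2697: g = -0.00019, g' = -0.2113 → ψ = 0.2688
Converged at ψ = 0.2688.
Then V = ψ·F = 0.2688·450.6 = 121.1 mol/h and L = F − V = 329.5 mol/h.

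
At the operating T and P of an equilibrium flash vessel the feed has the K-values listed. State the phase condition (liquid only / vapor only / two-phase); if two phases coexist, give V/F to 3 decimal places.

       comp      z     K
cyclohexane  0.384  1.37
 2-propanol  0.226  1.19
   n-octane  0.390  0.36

ΣzᵢKᵢ = 0.935; Σzᵢ/Kᵢ = 1.554.
Since ΣzᵢKᵢ < 1 the mixture is below its bubble point — single liquid phase.

liquid only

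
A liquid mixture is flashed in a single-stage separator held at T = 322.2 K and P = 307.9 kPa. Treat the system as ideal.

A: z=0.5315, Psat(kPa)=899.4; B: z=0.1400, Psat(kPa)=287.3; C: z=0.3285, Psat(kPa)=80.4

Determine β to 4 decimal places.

β = 0.6281

Raoult's law: Kᵢ = Pᵢˢᵃᵗ/P = Pᵢˢᵃᵗ/307.9.
  K_A = 899.4/307.9 = 2.921078, K_B = 287.3/307.9 = 0.933095, K_C = 80.4/307.9 = 0.261124
Let β = V/F and solve Σ zᵢ(Kᵢ−1)/(1+β(Kᵢ−1)) = 0.
Feasibility: ΣzᵢKᵢ = 1.7690, Σzᵢ/Kᵢ = 1.5900 — both > 1, two phases present.
Newton iteration, β⁰ = 0.5:
  β = 0.5000: g = 0.12618, g' = -0.9620 → β = 0.6312
  β = 0.6312: g = -0.00312, g' = -1.0311 → β = 0.6281
Converged at β = 0.6281.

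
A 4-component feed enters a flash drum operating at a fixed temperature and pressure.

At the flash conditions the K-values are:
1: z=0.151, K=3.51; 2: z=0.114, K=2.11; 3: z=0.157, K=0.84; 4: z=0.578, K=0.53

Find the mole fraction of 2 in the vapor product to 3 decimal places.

y_2 = 0.189

Newton–Raphson from ψ = 0.42:
  ψ = 0.420: g = -0.0946, g' = -0.494 → ψ = 0.228
  ψ = 0.228: g = 0.0115, g' = -0.638 → ψ = 0.246
  ψ = 0.246: g = 0.0002, g' = -0.618 → ψ = 0.247
Converged at ψ = 0.247.
Compositions from xᵢ = zᵢ/(1+ψ(Kᵢ−1)), yᵢ = Kᵢxᵢ:
  1: x = 0.093, y = 0.327
  2: x = 0.089, y = 0.189
  3: x = 0.163, y = 0.137
  4: x = 0.654, y = 0.347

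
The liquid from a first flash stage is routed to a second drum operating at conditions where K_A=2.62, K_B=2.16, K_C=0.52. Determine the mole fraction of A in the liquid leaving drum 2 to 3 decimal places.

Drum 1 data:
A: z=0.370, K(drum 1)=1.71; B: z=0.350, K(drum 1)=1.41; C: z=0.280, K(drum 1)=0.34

x_A (drum 2) = 0.114

Drum 1:
Material balance + equilibrium reduce to Σ zᵢ(Kᵢ−1)/(1+ψ₁(Kᵢ−1)) = 0.
Check two-phase: ΣzᵢKᵢ = 1.221 > 1 and Σzᵢ/Kᵢ = 1.288 > 1, so g(0) = 0.221 > 0 and g(1) = -0.288 < 0.
Iterate (Newton) starting at ψ₁ = 0.32:
  ψ₁ = 0.320: g = 0.1066, g' = -0.366 → ψ₁ = 0.611
  ψ₁ = 0.611: g = -0.0119, g' = -0.471 → ψ₁ = 0.586
Converged at ψ₁ = 0.586.
Drum-1 compositions:
  A: x = 0.261, y = 0.447
  B: x = 0.282, y = 0.398
  C: x = 0.456, y = 0.155
Drum-2 feed = drum-1 liquid: z₂ = (0.2613, 0.2822, 0.4564).
Drum 2:
Rachford–Rice: g(ψ₂) = Σ zᵢ(Kᵢ−1)/(1+ψ₂(Kᵢ−1)) = 0.
Feasibility: ΣzᵢKᵢ = 1.532, Σzᵢ/Kᵢ = 1.108 — both > 1, two phases present.
Iterate (Newton) starting at ψ₂ = 0.5:
  ψ₂ = 0.500: g = 0.1528, g' = -0.544 → ψ₂ = 0.781
  ψ₂ = 0.781: g = 0.0081, g' = -0.507 → ψ₂ = 0.797
Converged at ψ₂ = 0.797.
  A: x = 0.114, y = 0.299
  B: x = 0.147, y = 0.317
  C: x = 0.739, y = 0.384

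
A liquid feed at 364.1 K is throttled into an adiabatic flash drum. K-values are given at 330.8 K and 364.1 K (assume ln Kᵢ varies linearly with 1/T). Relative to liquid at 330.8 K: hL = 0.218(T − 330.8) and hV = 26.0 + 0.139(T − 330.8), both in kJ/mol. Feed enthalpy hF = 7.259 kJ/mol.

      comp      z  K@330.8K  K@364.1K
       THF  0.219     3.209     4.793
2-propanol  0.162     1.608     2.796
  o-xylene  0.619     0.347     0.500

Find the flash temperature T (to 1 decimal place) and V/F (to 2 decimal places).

Adiabatic flash: solve Rachford–Rice at each trial T, then check hF = ψ·hV(T) + (1−ψ)·hL(T).
  T = 330.8 K: K = (3.209, 1.608, 0.347), RR gives ψ = 0.156, H_out = 4.048 kJ/mol
  T = 364.1 K: K = (4.793, 2.796, 0.500), RR gives ψ = 0.535, H_out = 19.764 kJ/mol
  T = 347.5 K: K = (3.962, 2.150, 0.420), RR gives ψ = 0.351, H_out = 12.315 kJ/mol
  T = 339.1 K: K = (3.573, 1.865, 0.383), RR gives ψ = 0.257, H_out = 8.311 kJ/mol
  T = 335.0 K: K = (3.390, 1.735, 0.365), RR gives ψ = 0.208, H_out = 6.251 kJ/mol
  T = 337.1 K: K = (3.483, 1.800, 0.374), RR gives ψ = 0.233, H_out = 7.316 kJ/mol
Linear interpolation between T = 335.0 (H_out = 6.251) and T = 337.1 (H_out = 7.316) on hF = 7.259 gives T ≈ 337.0 K, at which ψ = 0.23.

T = 337.0 K, V/F = 0.23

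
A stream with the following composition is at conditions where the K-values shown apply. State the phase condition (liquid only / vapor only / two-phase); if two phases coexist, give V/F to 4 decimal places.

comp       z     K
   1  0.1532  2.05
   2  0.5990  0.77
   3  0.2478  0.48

ΣzᵢKᵢ = 0.8942; Σzᵢ/Kᵢ = 1.3689.
Since ΣzᵢKᵢ < 1 the mixture is below its bubble point — single liquid phase.

liquid only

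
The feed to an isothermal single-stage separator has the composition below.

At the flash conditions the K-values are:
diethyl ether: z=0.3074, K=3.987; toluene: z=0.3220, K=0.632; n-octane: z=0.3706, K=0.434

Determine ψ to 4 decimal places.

Iterate (Newton) starting at ψ = 0.5:
  ψ = 0.5000: g = -0.06953, g' = -0.7375 → ψ = 0.4057
  ψ = 0.4057: g = 0.00353, g' = -0.8209 → ψ = 0.4100
Converged at ψ = 0.4100.

ψ = 0.4100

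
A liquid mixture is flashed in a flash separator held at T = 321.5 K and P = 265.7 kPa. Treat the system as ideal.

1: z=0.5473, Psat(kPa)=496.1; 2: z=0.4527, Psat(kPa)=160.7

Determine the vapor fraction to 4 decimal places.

Raoult's law: Kᵢ = Pᵢˢᵃᵗ/P = Pᵢˢᵃᵗ/265.7.
  K_1 = 496.1/265.7 = 1.867143, K_2 = 160.7/265.7 = 0.604817
Let ψ = V/F and solve Σ zᵢ(Kᵢ−1)/(1+ψ(Kᵢ−1)) = 0.
Feasibility: ΣzᵢKᵢ = 1.2957, Σzᵢ/Kᵢ = 1.0416 — both > 1, two phases present.
Binary case is linear: z₁(K₁−1)(1+ψ(K₂−1)) + z₂(K₂−1)(1+ψ(K₁−1)) = 0
⇒ ψ = [z₁(K₁−1)+z₂(K₂−1)] / [−(K₁−1)(K₂−1)] = 0.29569/0.34268 = 0.8629

ψ = 0.8629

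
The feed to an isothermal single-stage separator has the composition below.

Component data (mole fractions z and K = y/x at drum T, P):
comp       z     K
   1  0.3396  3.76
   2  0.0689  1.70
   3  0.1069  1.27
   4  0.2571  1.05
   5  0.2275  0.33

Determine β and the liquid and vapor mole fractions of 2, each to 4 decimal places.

Material balance + equilibrium reduce to Σ zᵢ(Kᵢ−1)/(1+β(Kᵢ−1)) = 0.
Feasibility: ΣzᵢKᵢ = 1.8748, Σzᵢ/Kᵢ = 1.1493 — both > 1, two phases present.
Newton–Raphson from β = 0.3:
  β = 0.3000: g = 0.40120, g' = -0.9645 → β = 0.7160
  β = 0.7160: g = 0.09071, g' = -0.6904 → β = 0.8474
  β = 0.8474: g = -0.00579, g' = -0.7977 → β = 0.8401
Converged at β = 0.8401.
Compositions from xᵢ = zᵢ/(1+β(Kᵢ−1)), yᵢ = Kᵢxᵢ:
  1: x = 0.1023, y = 0.3848
  2: x = 0.0434, y = 0.0738
  3: x = 0.0871, y = 0.1107
  4: x = 0.2467, y = 0.2591
  5: x = 0.5204, y = 0.1717

β = 0.8401, x_2 = 0.0434, y_2 = 0.0738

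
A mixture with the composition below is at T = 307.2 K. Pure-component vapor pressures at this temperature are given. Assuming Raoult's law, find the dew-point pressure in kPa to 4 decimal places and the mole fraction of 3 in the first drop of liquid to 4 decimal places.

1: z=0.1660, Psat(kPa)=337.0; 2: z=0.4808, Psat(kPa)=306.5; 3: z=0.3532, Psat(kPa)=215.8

Pdew = 270.4193 kPa, x_3 = 0.4426

At the dew point ψ → 1, so Σzᵢ/Kᵢ = 1 with Kᵢ = Pᵢˢᵃᵗ/P ⇒ 1/P = Σzᵢ/Pᵢˢᵃᵗ.
1/P = 0.1660/337.0 + 0.4808/306.5 + 0.3532/215.8 = 0.0036980 ⇒ P = 270.4193 kPa
xᵢ = zᵢP/Pᵢˢᵃᵗ ⇒ x_3 = 0.3532·270.4193/215.8 = 0.4426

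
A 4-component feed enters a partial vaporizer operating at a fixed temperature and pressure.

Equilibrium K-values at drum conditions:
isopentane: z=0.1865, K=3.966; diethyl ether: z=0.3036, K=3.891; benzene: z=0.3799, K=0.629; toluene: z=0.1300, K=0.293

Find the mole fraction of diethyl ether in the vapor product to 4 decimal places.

Material balance + equilibrium reduce to Σ zᵢ(Kᵢ−1)/(1+V/F(Kᵢ−1)) = 0.
Feasibility: ΣzᵢKᵢ = 2.1980, Σzᵢ/Kᵢ = 1.1727 — both > 1, two phases present.
Newton–Raphson from V/F = 0.5:
  V/F = 0.5000: g = 0.26648, g' = -0.9247 → V/F = 0.7882
  V/F = 0.7882: g = 0.02666, g' = -0.8192 → V/F = 0.8207
  V/F = 0.8207: g = -0.00030, g' = -0.8391 → V/F = 0.8204
Converged at V/F = 0.8204.
Compositions from xᵢ = zᵢ/(1+V/F(Kᵢ−1)), yᵢ = Kᵢxᵢ:
  isopentane: x = 0.0543, y = 0.2154
  diethyl ether: x = 0.0900, y = 0.3504
  benzene: x = 0.5461, y = 0.3435
  toluene: x = 0.3095, y = 0.0907

y_diethyl ether = 0.3504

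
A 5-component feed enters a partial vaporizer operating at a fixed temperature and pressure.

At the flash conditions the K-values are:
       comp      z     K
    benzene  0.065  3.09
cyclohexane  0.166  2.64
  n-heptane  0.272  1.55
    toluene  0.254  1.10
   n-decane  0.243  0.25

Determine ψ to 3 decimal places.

Rachford–Rice: g(ψ) = Σ zᵢ(Kᵢ−1)/(1+ψ(Kᵢ−1)) = 0.
g(0) = ΣzᵢKᵢ − 1 = 0.401 and g(1) = 1 − Σzᵢ/Kᵢ = -0.462, so a root lies in (0, 1).
Newton–Raphson from ψ = 0.5:
  ψ = 0.500: g = 0.0659, g' = -0.606 → ψ = 0.609
  ψ = 0.609: g = -0.0034, g' = -0.678 → ψ = 0.604
Converged at ψ = 0.604.

ψ = 0.604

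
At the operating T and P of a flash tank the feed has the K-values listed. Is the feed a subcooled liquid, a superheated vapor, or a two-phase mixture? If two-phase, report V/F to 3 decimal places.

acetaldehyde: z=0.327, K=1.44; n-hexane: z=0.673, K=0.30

ΣzᵢKᵢ = 0.673; Σzᵢ/Kᵢ = 2.470.
Since ΣzᵢKᵢ < 1 the mixture is below its bubble point — single liquid phase.

subcooled liquid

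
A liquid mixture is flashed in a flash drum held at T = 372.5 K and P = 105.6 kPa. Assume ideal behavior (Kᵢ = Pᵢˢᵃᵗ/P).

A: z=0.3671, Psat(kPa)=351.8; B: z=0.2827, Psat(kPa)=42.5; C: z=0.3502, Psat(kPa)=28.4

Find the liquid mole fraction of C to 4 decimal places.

x_C = 0.4380

Raoult's law: Kᵢ = Pᵢˢᵃᵗ/P = Pᵢˢᵃᵗ/105.6.
  K_A = 351.8/105.6 = 3.331439, K_B = 42.5/105.6 = 0.402462, K_C = 28.4/105.6 = 0.268939
Material balance + equilibrium reduce to Σ zᵢ(Kᵢ−1)/(1+ψ(Kᵢ−1)) = 0.
Feasibility: ΣzᵢKᵢ = 1.4309, Σzᵢ/Kᵢ = 2.1148 — both > 1, two phases present.
Newton–Raphson from ψ = 0.44:
  ψ = 0.4400: g = -0.18412, g' = -1.0788 → ψ = 0.2693
  ψ = 0.2693: g = 0.00564, g' = -1.1865 → ψ = 0.2741
Converged at ψ = 0.2741.
Compositions from xᵢ = zᵢ/(1+ψ(Kᵢ−1)), yᵢ = Kᵢxᵢ:
  A: x = 0.2240, y = 0.7462
  B: x = 0.3381, y = 0.1361
  C: x = 0.4380, y = 0.1178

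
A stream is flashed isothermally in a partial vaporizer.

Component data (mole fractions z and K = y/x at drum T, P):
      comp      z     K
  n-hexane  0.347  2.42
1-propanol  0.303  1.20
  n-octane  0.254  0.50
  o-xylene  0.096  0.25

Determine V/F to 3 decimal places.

Rachford–Rice: g(V/F) = Σ zᵢ(Kᵢ−1)/(1+V/F(Kᵢ−1)) = 0.
Check two-phase: ΣzᵢKᵢ = 1.354 > 1 and Σzᵢ/Kᵢ = 1.288 > 1, so g(0) = 0.354 > 0 and g(1) = -0.288 < 0.
Newton–Raphson from V/F = 0.53:
  V/F = 0.530: g = 0.0436, g' = -0.504 → V/F = 0.617
  V/F = 0.617: g = -0.0009, g' = -0.528 → V/F = 0.615
Converged at V/F = 0.615.

V/F = 0.615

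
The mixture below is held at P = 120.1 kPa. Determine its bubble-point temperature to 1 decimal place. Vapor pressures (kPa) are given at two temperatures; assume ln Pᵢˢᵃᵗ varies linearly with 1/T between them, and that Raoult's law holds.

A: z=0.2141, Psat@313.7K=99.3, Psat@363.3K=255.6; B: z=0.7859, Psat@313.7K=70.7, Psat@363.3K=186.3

Bubble-point temperature: ΣzᵢPᵢˢᵃᵗ(T) = P. Interpolate ln Pᵢˢᵃᵗ = aᵢ + bᵢ/T.
  T = 313.7 K: ΣzᵢPᵢˢᵃᵗ = 76.82 kPa
  T = 363.3 K: ΣzᵢPᵢˢᵃᵗ = 201.14 kPa
  T = 338.5 K: ΣzᵢPᵢˢᵃᵗ = 128.77 kPa
  T = 326.1 K: ΣzᵢPᵢˢᵃᵗ = 100.44 kPa
  T = 332.3 K: ΣzᵢPᵢˢᵃᵗ = 113.99 kPa
  T = 335.4 K: ΣzᵢPᵢˢᵃᵗ = 121.22 kPa
  T = 333.9 K: ΣzᵢPᵢˢᵃᵗ = 117.68 kPa
Interpolating between 333.9 K and 335.4 K gives T ≈ 334.9 K.

T = 334.9 K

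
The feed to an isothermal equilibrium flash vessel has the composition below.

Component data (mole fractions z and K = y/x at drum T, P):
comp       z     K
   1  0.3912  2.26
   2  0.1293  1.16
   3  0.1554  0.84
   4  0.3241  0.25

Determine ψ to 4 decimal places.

Rachford–Rice: g(ψ) = Σ zᵢ(Kᵢ−1)/(1+ψ(Kᵢ−1)) = 0.
Feasibility: ΣzᵢKᵢ = 1.2457, Σzᵢ/Kᵢ = 1.7660 — both > 1, two phases present.
Newton–Raphson from ψ = 0.59:
  ψ = 0.5900: g = -0.16183, g' = -0.7985 → ψ = 0.3873
  ψ = 0.3873: g = -0.01838, g' = -0.6501 → ψ = 0.3591
  ψ = 0.3591: g = -0.00010, g' = -0.6433 → ψ = 0.3589
Converged at ψ = 0.3589.

ψ = 0.3589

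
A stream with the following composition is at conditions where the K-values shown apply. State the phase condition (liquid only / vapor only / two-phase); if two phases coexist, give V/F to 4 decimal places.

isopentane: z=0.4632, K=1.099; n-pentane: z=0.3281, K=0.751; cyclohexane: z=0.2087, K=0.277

ΣzᵢKᵢ = 0.8133; Σzᵢ/Kᵢ = 1.6118.
Since ΣzᵢKᵢ < 1 the mixture is below its bubble point — single liquid phase.

liquid only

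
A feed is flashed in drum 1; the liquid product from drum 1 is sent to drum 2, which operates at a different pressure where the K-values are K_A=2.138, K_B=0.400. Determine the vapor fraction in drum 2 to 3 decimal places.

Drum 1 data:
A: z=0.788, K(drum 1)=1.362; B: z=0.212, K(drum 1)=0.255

Drum 1:
Let ψ₁ = V/F and solve Σ zᵢ(Kᵢ−1)/(1+ψ₁(Kᵢ−1)) = 0.
Feasibility: ΣzᵢKᵢ = 1.127, Σzᵢ/Kᵢ = 1.410 — both > 1, two phases present.
Iterate (Newton) starting at ψ₁ = 0.5:
  ψ₁ = 0.500: g = -0.0102, g' = -0.373 → ψ₁ = 0.473
  ψ₁ = 0.473: g = -0.0002, g' = -0.356 → ψ₁ = 0.472
Converged at ψ₁ = 0.472.
Drum-1 compositions:
  A: x = 0.673, y = 0.917
  B: x = 0.327, y = 0.083
Drum-2 feed = drum-1 liquid: z₂ = (0.6730, 0.3270).
Drum 2:
Let ψ₂ = V/F and solve Σ zᵢ(Kᵢ−1)/(1+ψ₂(Kᵢ−1)) = 0.
Feasibility: ΣzᵢKᵢ = 1.570, Σzᵢ/Kᵢ = 1.132 — both > 1, two phases present.
Binary case is linear: z₁(K₁−1)(1+ψ₂(K₂−1)) + z₂(K₂−1)(1+ψ₂(K₁−1)) = 0
⇒ ψ₂ = [z₁(K₁−1)+z₂(K₂−1)] / [−(K₁−1)(K₂−1)] = 0.5697/0.6828 = 0.834
  A: x = 0.345, y = 0.738
  B: x = 0.655, y = 0.262

V/F (drum 2) = 0.834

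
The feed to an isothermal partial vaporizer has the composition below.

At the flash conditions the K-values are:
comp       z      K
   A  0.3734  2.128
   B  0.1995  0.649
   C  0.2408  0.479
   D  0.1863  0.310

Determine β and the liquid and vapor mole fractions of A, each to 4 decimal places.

Material balance + equilibrium reduce to Σ zᵢ(Kᵢ−1)/(1+β(Kᵢ−1)) = 0.
Check two-phase: ΣzᵢKᵢ = 1.0972 > 1 and Σzᵢ/Kᵢ = 1.5865 > 1, so g(0) = 0.0972 > 0 and g(1) = -0.5865 < 0.
Iterate (Newton) starting at β = 0.51:
  β = 0.5100: g = -0.18711, g' = -0.5603 → β = 0.1761
  β = 0.1761: g = -0.00768, g' = -0.5528 → β = 0.1622
Converged at β = 0.1622.
Compositions from xᵢ = zᵢ/(1+β(Kᵢ−1)), yᵢ = Kᵢxᵢ:
  A: x = 0.3156, y = 0.6717
  B: x = 0.2115, y = 0.1373
  C: x = 0.2630, y = 0.1260
  D: x = 0.2098, y = 0.0650

β = 0.1622, x_A = 0.3156, y_A = 0.6717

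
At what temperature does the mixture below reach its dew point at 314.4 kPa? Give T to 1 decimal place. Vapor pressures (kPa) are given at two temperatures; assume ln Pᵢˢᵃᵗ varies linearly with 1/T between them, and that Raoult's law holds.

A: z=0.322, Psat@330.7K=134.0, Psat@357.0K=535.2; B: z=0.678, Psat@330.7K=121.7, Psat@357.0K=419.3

T = 349.2 K

Dew-point temperature: Σzᵢ·P/Pᵢˢᵃᵗ(T) = 1. Interpolate ln Pᵢˢᵃᵗ = aᵢ + bᵢ/T.
  T = 330.7 K: ΣzᵢP/Pᵢˢᵃᵗ = 2.5070
  T = 357.0 K: ΣzᵢP/Pᵢˢᵃᵗ = 0.6975
  T = 343.9 K: ΣzᵢP/Pᵢˢᵃᵗ = 1.2866
  T = 350.4 K: ΣzᵢP/Pᵢˢᵃᵗ = 0.9440
  T = 347.1 K: ΣzᵢP/Pᵢˢᵃᵗ = 1.1031
  T = 348.8 K: ΣzᵢP/Pᵢˢᵃᵗ = 1.0177
Interpolating between 348.8 K and 350.4 K gives T ≈ 349.2 K.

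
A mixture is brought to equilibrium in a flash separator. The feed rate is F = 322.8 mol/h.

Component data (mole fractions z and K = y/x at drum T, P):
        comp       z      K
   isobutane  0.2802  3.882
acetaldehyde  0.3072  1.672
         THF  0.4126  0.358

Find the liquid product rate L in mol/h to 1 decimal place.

L = 124.4 mol/h

Material balance + equilibrium reduce to Σ zᵢ(Kᵢ−1)/(1+ψ(Kᵢ−1)) = 0.
Feasibility: ΣzᵢKᵢ = 1.7491, Σzᵢ/Kᵢ = 1.4084 — both > 1, two phases present.
Newton iteration, ψ⁰ = 0.5:
  ψ = 0.5000: g = 0.09523, g' = -0.8372 → ψ = 0.6137
  ψ = 0.6137: g = 0.00068, g' = -0.8362 → ψ = 0.6146
Converged at ψ = 0.6146.
Then V = ψ·F = 0.6146·322.8 = 198.4 mol/h and L = F − V = 124.4 mol/h.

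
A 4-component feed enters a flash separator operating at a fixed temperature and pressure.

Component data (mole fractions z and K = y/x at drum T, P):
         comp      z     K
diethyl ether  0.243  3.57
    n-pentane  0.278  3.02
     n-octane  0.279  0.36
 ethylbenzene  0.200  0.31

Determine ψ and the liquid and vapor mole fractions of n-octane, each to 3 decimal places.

Material balance + equilibrium reduce to Σ zᵢ(Kᵢ−1)/(1+ψ(Kᵢ−1)) = 0.
Check two-phase: ΣzᵢKᵢ = 1.870 > 1 and Σzᵢ/Kᵢ = 1.580 > 1, so g(0) = 0.870 > 0 and g(1) = -0.580 < 0.
Newton iteration, ψ⁰ = 0.6:
  ψ = 0.600: g = -0.0258, g' = -1.059 → ψ = 0.576
Converged at ψ = 0.576.
Compositions from xᵢ = zᵢ/(1+ψ(Kᵢ−1)), yᵢ = Kᵢxᵢ:
  diethyl ether: x = 0.098, y = 0.350
  n-pentane: x = 0.129, y = 0.388
  n-octane: x = 0.442, y = 0.159
  ethylbenzene: x = 0.332, y = 0.103

ψ = 0.576, x_n-octane = 0.442, y_n-octane = 0.159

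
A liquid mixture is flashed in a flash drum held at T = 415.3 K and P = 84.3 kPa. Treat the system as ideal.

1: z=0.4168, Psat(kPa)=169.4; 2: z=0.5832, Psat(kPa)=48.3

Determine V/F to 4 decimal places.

V/F = 0.3983

Raoult's law: Kᵢ = Pᵢˢᵃᵗ/P = Pᵢˢᵃᵗ/84.3.
  K_1 = 169.4/84.3 = 2.009490, K_2 = 48.3/84.3 = 0.572954
Rachford–Rice: g(V/F) = Σ zᵢ(Kᵢ−1)/(1+V/F(Kᵢ−1)) = 0.
Feasibility: ΣzᵢKᵢ = 1.1717, Σzᵢ/Kᵢ = 1.2253 — both > 1, two phases present.
Newton iteration, V/F⁰ = 0.5:
  V/F = 0.5000: g = -0.03705, g' = -0.3595 → V/F = 0.3969
  V/F = 0.3969: g = 0.00050, g' = -0.3707 → V/F = 0.3983
Converged at V/F = 0.3983.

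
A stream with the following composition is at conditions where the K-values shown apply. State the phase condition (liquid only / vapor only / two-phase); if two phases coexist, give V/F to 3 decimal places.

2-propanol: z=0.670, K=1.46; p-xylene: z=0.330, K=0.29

ΣzᵢKᵢ = 1.074; Σzᵢ/Kᵢ = 1.597.
Both exceed 1, so a two-phase solution exists.
Material balance + equilibrium reduce to Σ zᵢ(Kᵢ−1)/(1+ψ(Kᵢ−1)) = 0.
Binary case is linear: z₁(K₁−1)(1+ψ(K₂−1)) + z₂(K₂−1)(1+ψ(K₁−1)) = 0
⇒ ψ = [z₁(K₁−1)+z₂(K₂−1)] / [−(K₁−1)(K₂−1)] = 0.0739/0.3266 = 0.226

two-phase, V/F = 0.226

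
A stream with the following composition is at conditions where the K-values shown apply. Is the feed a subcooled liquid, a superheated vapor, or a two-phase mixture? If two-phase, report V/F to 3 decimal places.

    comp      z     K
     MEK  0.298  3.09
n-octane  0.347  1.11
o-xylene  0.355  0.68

ΣzᵢKᵢ = 1.547; Σzᵢ/Kᵢ = 0.931.
Since Σzᵢ/Kᵢ < 1 the mixture is above its dew point — single vapor phase.

superheated vapor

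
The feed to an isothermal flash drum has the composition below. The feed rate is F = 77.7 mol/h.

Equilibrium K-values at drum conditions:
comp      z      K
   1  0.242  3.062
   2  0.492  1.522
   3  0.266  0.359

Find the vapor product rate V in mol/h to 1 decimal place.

V = 64.4 mol/h

Rachford–Rice: g(V/F) = Σ zᵢ(Kᵢ−1)/(1+V/F(Kᵢ−1)) = 0.
g(0) = ΣzᵢKᵢ − 1 = 0.585 and g(1) = 1 − Σzᵢ/Kᵢ = -0.143, so a root lies in (0, 1).
Newton–Raphson from V/F = 0.5:
  V/F = 0.500: g = 0.1984, g' = -0.570 → V/F = 0.848
  V/F = 0.848: g = -0.0139, g' = -0.725 → V/F = 0.829
  V/F = 0.829: g = -0.0002, g' = -0.703 → V/F = 0.828
Converged at V/F = 0.828.
Then V = V/F·F = 0.8284·77.7 = 64.4 mol/h and L = F − V = 13.3 mol/h.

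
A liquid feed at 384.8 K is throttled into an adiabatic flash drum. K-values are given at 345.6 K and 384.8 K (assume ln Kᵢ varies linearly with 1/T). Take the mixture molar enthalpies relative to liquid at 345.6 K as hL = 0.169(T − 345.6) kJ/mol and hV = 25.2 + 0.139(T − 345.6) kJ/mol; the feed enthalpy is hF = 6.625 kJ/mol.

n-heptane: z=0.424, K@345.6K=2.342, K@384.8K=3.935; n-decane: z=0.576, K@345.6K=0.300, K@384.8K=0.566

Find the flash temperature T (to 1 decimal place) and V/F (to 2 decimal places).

T = 349.6 K, V/F = 0.24

Adiabatic flash: solve Rachford–Rice at each trial T, then check hF = ψ·hV(T) + (1−ψ)·hL(T).
  T = 345.6 K: K = (2.342, 0.300), RR gives ψ = 0.177, H_out = 4.448 kJ/mol
  T = 384.8 K: K = (3.935, 0.566), RR gives ψ = 0.781, H_out = 25.380 kJ/mol
  T = 365.2 K: K = (3.078, 0.419), RR gives ψ = 0.453, H_out = 14.457 kJ/mol
  T = 355.4 K: K = (2.695, 0.356), RR gives ψ = 0.319, H_out = 9.597 kJ/mol
  T = 350.5 K: K = (2.515, 0.327), RR gives ψ = 0.250, H_out = 7.093 kJ/mol
  T = 348.1 K: K = (2.429, 0.314), RR gives ψ = 0.215, H_out = 5.820 kJ/mol
Linear interpolation between T = 348.1 (H_out = 5.820) and T = 350.5 (H_out = 7.093) on hF = 6.625 gives T ≈ 349.6 K, at which ψ = 0.24.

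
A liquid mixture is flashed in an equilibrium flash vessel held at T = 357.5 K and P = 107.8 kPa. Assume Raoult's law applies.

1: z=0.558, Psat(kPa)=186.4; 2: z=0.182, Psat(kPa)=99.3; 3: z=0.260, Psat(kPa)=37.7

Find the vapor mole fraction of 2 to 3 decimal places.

Raoult's law: Kᵢ = Pᵢˢᵃᵗ/P = Pᵢˢᵃᵗ/107.8.
  K_1 = 186.4/107.8 = 1.72913, K_2 = 99.3/107.8 = 0.92115, K_3 = 37.7/107.8 = 0.34972
Iterate (Newton) starting at ψ = 0.5:
  ψ = 0.500: g = 0.0327, g' = -0.402 → ψ = 0.581
  ψ = 0.581: g = -0.0011, g' = -0.432 → ψ = 0.579
Converged at ψ = 0.579.
Compositions from xᵢ = zᵢ/(1+ψ(Kᵢ−1)), yᵢ = Kᵢxᵢ:
  1: x = 0.392, y = 0.679
  2: x = 0.191, y = 0.176
  3: x = 0.417, y = 0.146

y_2 = 0.176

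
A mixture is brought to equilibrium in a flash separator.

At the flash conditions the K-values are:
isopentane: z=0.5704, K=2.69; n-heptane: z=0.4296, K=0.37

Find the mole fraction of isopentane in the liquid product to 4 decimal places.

Binary case is linear: z₁(K₁−1)(1+V/F(K₂−1)) + z₂(K₂−1)(1+V/F(K₁−1)) = 0
⇒ V/F = [z₁(K₁−1)+z₂(K₂−1)] / [−(K₁−1)(K₂−1)] = 0.69333/1.06470 = 0.6512
Compositions from xᵢ = zᵢ/(1+V/F(Kᵢ−1)), yᵢ = Kᵢxᵢ:
  isopentane: x = 0.2716, y = 0.7305
  n-heptane: x = 0.7284, y = 0.2695

x_isopentane = 0.2716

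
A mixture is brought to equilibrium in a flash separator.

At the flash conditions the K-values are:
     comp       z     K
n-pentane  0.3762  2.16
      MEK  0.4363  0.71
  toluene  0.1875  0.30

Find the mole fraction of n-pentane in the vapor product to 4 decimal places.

y_n-pentane = 0.5824

Material balance + equilibrium reduce to Σ zᵢ(Kᵢ−1)/(1+V/F(Kᵢ−1)) = 0.
g(0) = ΣzᵢKᵢ − 1 = 0.1786 and g(1) = 1 − Σzᵢ/Kᵢ = -0.4137, so a root lies in (0, 1).
Newton iteration, V/F⁰ = 0.5:
  V/F = 0.5000: g = -0.07371, g' = -0.4704 → V/F = 0.3433
  V/F = 0.3433: g = -0.00119, g' = -0.4634 → V/F = 0.3408
Converged at V/F = 0.3408.
Compositions from xᵢ = zᵢ/(1+V/F(Kᵢ−1)), yᵢ = Kᵢxᵢ:
  n-pentane: x = 0.2696, y = 0.5824
  MEK: x = 0.4841, y = 0.3437
  toluene: x = 0.2462, y = 0.0739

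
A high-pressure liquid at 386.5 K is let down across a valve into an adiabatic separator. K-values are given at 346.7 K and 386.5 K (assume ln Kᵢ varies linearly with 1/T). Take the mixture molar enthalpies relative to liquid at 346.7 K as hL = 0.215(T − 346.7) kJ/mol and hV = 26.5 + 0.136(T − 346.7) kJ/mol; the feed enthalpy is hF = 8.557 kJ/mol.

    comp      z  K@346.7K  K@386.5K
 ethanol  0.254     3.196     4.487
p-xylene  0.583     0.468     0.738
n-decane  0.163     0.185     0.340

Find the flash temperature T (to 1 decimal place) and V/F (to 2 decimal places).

T = 361.5 K, V/F = 0.21

Adiabatic flash: solve Rachford–Rice at each trial T, then check hF = ψ·hV(T) + (1−ψ)·hL(T).
  T = 346.7 K: K = (3.196, 0.468, 0.185), RR gives ψ = 0.087, H_out = 2.308 kJ/mol
  T = 386.5 K: K = (4.487, 0.738, 0.340), RR gives ψ = 0.479, H_out = 19.734 kJ/mol
  T = 366.6 K: K = (3.822, 0.595, 0.255), RR gives ψ = 0.259, H_out = 10.731 kJ/mol
  T = 356.6 K: K = (3.502, 0.529, 0.218), RR gives ψ = 0.170, H_out = 6.512 kJ/mol
  T = 361.6 K: K = (3.661, 0.562, 0.236), RR gives ψ = 0.214, H_out = 8.615 kJ/mol
  T = 359.1 K: K = (3.581, 0.545, 0.227), RR gives ψ = 0.192, H_out = 7.563 kJ/mol
  T = 360.4 K: K = (3.622, 0.554, 0.232), RR gives ψ = 0.203, H_out = 8.110 kJ/mol
Linear interpolation between T = 360.4 (H_out = 8.110) and T = 361.6 (H_out = 8.615) on hF = 8.557 gives T ≈ 361.5 K, at which ψ = 0.21.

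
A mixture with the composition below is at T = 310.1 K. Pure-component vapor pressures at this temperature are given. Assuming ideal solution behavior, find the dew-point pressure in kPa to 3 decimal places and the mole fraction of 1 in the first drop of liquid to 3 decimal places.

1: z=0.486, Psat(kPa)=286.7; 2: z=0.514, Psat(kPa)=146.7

At the dew point ψ → 1, so Σzᵢ/Kᵢ = 1 with Kᵢ = Pᵢˢᵃᵗ/P ⇒ 1/P = Σzᵢ/Pᵢˢᵃᵗ.
1/P = 0.486/286.7 + 0.514/146.7 = 0.005199 ⇒ P = 192.348 kPa
xᵢ = zᵢP/Pᵢˢᵃᵗ ⇒ x_1 = 0.486·192.348/286.7 = 0.326

Pdew = 192.348 kPa, x_1 = 0.326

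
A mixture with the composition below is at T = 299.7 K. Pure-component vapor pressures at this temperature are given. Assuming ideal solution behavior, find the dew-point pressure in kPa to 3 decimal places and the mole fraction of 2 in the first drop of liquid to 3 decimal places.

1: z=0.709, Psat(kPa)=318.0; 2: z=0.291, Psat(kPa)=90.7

Pdew = 183.893 kPa, x_2 = 0.590

At the dew point ψ → 1, so Σzᵢ/Kᵢ = 1 with Kᵢ = Pᵢˢᵃᵗ/P ⇒ 1/P = Σzᵢ/Pᵢˢᵃᵗ.
1/P = 0.709/318.0 + 0.291/90.7 = 0.005438 ⇒ P = 183.893 kPa
xᵢ = zᵢP/Pᵢˢᵃᵗ ⇒ x_2 = 0.291·183.893/90.7 = 0.590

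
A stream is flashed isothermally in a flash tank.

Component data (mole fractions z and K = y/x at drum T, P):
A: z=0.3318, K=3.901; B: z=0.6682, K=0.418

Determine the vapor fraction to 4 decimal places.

ψ = 0.3398

Rachford–Rice: g(ψ) = Σ zᵢ(Kᵢ−1)/(1+ψ(Kᵢ−1)) = 0.
Check two-phase: ΣzᵢKᵢ = 1.5737 > 1 and Σzᵢ/Kᵢ = 1.6836 > 1, so g(0) = 0.5737 > 0 and g(1) = -0.6836 < 0.
Binary case is linear: z₁(K₁−1)(1+ψ(K₂−1)) + z₂(K₂−1)(1+ψ(K₁−1)) = 0
⇒ ψ = [z₁(K₁−1)+z₂(K₂−1)] / [−(K₁−1)(K₂−1)] = 0.57366/1.68838 = 0.3398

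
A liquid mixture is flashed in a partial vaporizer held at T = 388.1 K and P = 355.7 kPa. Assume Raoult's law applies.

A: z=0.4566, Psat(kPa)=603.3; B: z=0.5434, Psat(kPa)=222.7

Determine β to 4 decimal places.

β = 0.4405

Raoult's law: Kᵢ = Pᵢˢᵃᵗ/P = Pᵢˢᵃᵗ/355.7.
  K_A = 603.3/355.7 = 1.696092, K_B = 222.7/355.7 = 0.626089
Let β = V/F and solve Σ zᵢ(Kᵢ−1)/(1+β(Kᵢ−1)) = 0.
g(0) = ΣzᵢKᵢ − 1 = 0.1147 and g(1) = 1 − Σzᵢ/Kᵢ = -0.1371, so a root lies in (0, 1).
Binary case is linear: z₁(K₁−1)(1+β(K₂−1)) + z₂(K₂−1)(1+β(K₁−1)) = 0
⇒ β = [z₁(K₁−1)+z₂(K₂−1)] / [−(K₁−1)(K₂−1)] = 0.11465/0.26028 = 0.4405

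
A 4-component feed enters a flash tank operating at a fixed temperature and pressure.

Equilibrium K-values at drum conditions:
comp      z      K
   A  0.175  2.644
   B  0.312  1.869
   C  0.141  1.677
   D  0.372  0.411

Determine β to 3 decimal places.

β = 0.690

Material balance + equilibrium reduce to Σ zᵢ(Kᵢ−1)/(1+β(Kᵢ−1)) = 0.
Feasibility: ΣzᵢKᵢ = 1.435, Σzᵢ/Kᵢ = 1.222 — both > 1, two phases present.
Iterate (Newton) starting at β = 0.38:
  β = 0.380: g = 0.1745, g' = -0.567 → β = 0.688
  β = 0.688: g = 0.0017, g' = -0.591 → β = 0.690
Converged at β = 0.690.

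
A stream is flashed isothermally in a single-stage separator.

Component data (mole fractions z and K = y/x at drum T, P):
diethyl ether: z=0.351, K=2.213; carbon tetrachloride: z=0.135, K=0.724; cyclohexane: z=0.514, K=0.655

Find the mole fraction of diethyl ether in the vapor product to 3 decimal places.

Newton iteration, ψ⁰ = 0.5:
  ψ = 0.500: g = 0.0075, g' = -0.303 → ψ = 0.525
Converged at ψ = 0.525.
Compositions from xᵢ = zᵢ/(1+ψ(Kᵢ−1)), yᵢ = Kᵢxᵢ:
  diethyl ether: x = 0.214, y = 0.475
  carbon tetrachloride: x = 0.158, y = 0.114
  cyclohexane: x = 0.628, y = 0.411

y_diethyl ether = 0.475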